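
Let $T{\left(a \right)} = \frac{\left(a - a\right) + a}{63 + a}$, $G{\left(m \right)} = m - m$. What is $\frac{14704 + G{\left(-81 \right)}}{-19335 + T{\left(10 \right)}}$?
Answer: $- \frac{1073392}{1411445} \approx -0.76049$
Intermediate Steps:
$G{\left(m \right)} = 0$
$T{\left(a \right)} = \frac{a}{63 + a}$ ($T{\left(a \right)} = \frac{0 + a}{63 + a} = \frac{a}{63 + a}$)
$\frac{14704 + G{\left(-81 \right)}}{-19335 + T{\left(10 \right)}} = \frac{14704 + 0}{-19335 + \frac{10}{63 + 10}} = \frac{14704}{-19335 + \frac{10}{73}} = \frac{14704}{- \frac{1411445}{73}} = 14704 \left(- \frac{73}{1411445}\right) = - \frac{1073392}{1411445}$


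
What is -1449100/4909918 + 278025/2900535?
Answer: -8600258535/43155724261 ≈ -0.19928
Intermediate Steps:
-1449100/4909918 + 278025/2900535 = -1449100*1/4909918 + 278025*(1/2900535) = -724550/2454959 + 1685/17579 = -8600258535/43155724261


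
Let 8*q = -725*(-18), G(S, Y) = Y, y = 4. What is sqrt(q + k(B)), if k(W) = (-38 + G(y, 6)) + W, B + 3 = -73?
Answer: 3*sqrt(677)/2 ≈ 39.029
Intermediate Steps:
B = -76 (B = -3 - 73 = -76)
q = 6525/4 (q = (-725*(-18))/8 = (1/8)*13050 = 6525/4 ≈ 1631.3)
k(W) = -32 + W (k(W) = (-38 + 6) + W = -32 + W)
sqrt(q + k(B)) = sqrt(6525/4 + (-32 - 76)) = sqrt(6525/4 - 108) = sqrt(6093/4) = 3*sqrt(677)/2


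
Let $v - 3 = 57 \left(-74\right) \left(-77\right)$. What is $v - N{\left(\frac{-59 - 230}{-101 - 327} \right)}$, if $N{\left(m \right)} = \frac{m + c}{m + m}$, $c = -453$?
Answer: $\frac{187921637}{578} \approx 3.2512 \cdot 10^{5}$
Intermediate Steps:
$v = 324789$ ($v = 3 + 57 \left(-74\right) \left(-77\right) = 3 - -324786 = 3 + 324786 = 324789$)
$N{\left(m \right)} = \frac{-453 + m}{2 m}$ ($N{\left(m \right)} = \frac{m - 453}{m + m} = \frac{-453 + m}{2 m}$)
$v - N{\left(\frac{-59 - 230}{-101 - 327} \right)} = 324789 - \frac{-453 + \frac{-59 - 230}{-101 - 327}}{2 \frac{-59 - 230}{-101 - 327}} = 324789 - \frac{-453 - \frac{289}{-428}}{2 \left(- \frac{289}{-428}\right)} = 324789 - \frac{-453 - - \frac{289}{428}}{2 \left(\left(-289\right) \left(- \frac{1}{428}\right)\right)} = 324789 - \frac{-453 + \frac{289}{428}}{2 \cdot \frac{289}{428}} = 324789 - \frac{1}{2} \cdot \frac{428}{289} \left(- \frac{193595}{428}\right) = 324789 - - \frac{193595}{578} = 324789 + \frac{193595}{578} = \frac{187921637}{578}$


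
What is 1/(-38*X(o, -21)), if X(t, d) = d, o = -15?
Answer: 1/798 ≈ 0.0012531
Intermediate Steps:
1/(-38*X(o, -21)) = 1/(-38*(-21)) = 1/798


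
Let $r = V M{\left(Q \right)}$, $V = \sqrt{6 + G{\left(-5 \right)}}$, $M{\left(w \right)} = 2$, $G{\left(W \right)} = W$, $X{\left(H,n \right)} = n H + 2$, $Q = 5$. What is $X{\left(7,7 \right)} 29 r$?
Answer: $2958$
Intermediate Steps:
$X{\left(H,n \right)} = 2 + H n$ ($X{\left(H,n \right)} = H n + 2 = 2 + H n$)
$V = 1$ ($V = \sqrt{6 - 5} = \sqrt{1} = 1$)
$r = 2$ ($r = 1 \cdot 2 = 2$)
$X{\left(7,7 \right)} 29 r = \left(2 + 7 \cdot 7\right) 29 \cdot 2 = \left(2 + 49\right) 29 \cdot 2 = 51 \cdot 29 \cdot 2 = 1479 \cdot 2 = 2958$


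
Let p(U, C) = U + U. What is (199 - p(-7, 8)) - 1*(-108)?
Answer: 321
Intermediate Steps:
p(U, C) = 2*U
(199 - p(-7, 8)) - 1*(-108) = (199 - 2*(-7)) - 1*(-108) = (199 - 1*(-14)) + 108 = (199 + 14) + 108 = 213 + 108 = 321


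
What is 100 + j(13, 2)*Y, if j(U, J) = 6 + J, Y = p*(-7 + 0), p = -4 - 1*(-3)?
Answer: 156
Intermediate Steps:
p = -1 (p = -4 + 3 = -1)
Y = 7 (Y = -(-7 + 0) = -1*(-7) = 7)
100 + j(13, 2)*Y = 100 + (6 + 2)*7 = 100 + 8*7 = 100 + 56 = 156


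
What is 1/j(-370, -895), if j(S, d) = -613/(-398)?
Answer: 398/613 ≈ 0.64927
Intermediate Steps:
j(S, d) = 613/398 (j(S, d) = -613*(-1/398) = 613/398)
1/j(-370, -895) = 1/(613/398) = 398/613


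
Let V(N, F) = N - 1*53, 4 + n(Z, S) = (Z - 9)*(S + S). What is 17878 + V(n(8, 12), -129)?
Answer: 17797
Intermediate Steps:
n(Z, S) = -4 + 2*S*(-9 + Z) (n(Z, S) = -4 + (Z - 9)*(S + S) = -4 + (-9 + Z)*(2*S) = -4 + 2*S*(-9 + Z))
V(N, F) = -53 + N (V(N, F) = N - 53 = -53 + N)
17878 + V(n(8, 12), -129) = 17878 + (-53 + (-4 - 18*12 + 2*12*8)) = 17878 + (-53 + (-4 - 216 + 192)) = 17878 + (-53 - 28) = 17878 - 81 = 17797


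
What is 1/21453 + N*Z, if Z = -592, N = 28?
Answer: -355604927/21453 ≈ -16576.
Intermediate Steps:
1/21453 + N*Z = 1/21453 + 28*(-592) = 1/21453 - 16576 = -355604927/21453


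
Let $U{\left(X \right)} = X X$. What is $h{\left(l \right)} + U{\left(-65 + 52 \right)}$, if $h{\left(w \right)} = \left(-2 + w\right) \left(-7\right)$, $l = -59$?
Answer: $596$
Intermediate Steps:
$U{\left(X \right)} = X^{2}$
$h{\left(w \right)} = 14 - 7 w$
$h{\left(l \right)} + U{\left(-65 + 52 \right)} = \left(14 - -413\right) + \left(-65 + 52\right)^{2} = \left(14 + 413\right) + \left(-13\right)^{2} = 427 + 169 = 596$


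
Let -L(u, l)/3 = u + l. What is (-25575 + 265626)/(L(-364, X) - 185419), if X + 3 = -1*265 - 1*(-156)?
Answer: -240051/183991 ≈ -1.3047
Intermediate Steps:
X = -112 (X = -3 + (-1*265 - 1*(-156)) = -3 + (-265 + 156) = -3 - 109 = -112)
L(u, l) = -3*l - 3*u (L(u, l) = -3*(u + l) = -3*(l + u) = -3*l - 3*u)
(-25575 + 265626)/(L(-364, X) - 185419) = (-25575 + 265626)/((-3*(-112) - 3*(-364)) - 185419) = 240051/((336 + 1092) - 185419) = 240051/(1428 - 185419) = 240051/(-183991) = 240051*(-1/183991) = -240051/183991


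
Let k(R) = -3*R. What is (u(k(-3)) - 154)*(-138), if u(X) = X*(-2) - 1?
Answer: 23874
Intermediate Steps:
u(X) = -1 - 2*X (u(X) = -2*X - 1 = -1 - 2*X)
(u(k(-3)) - 154)*(-138) = ((-1 - (-6)*(-3)) - 154)*(-138) = ((-1 - 2*9) - 154)*(-138) = ((-1 - 18) - 154)*(-138) = (-19 - 154)*(-138) = -173*(-138) = 23874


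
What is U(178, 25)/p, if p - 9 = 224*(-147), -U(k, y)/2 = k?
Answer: 356/32919 ≈ 0.010814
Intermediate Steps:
U(k, y) = -2*k
p = -32919 (p = 9 + 224*(-147) = 9 - 32928 = -32919)
U(178, 25)/p = -2*178/(-32919) = -356*(-1/32919) = 356/32919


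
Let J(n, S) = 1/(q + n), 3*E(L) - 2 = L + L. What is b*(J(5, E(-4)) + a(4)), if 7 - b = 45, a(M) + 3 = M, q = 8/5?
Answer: -1444/33 ≈ -43.758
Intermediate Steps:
q = 8/5 (q = 8*(⅕) = 8/5 ≈ 1.6000)
E(L) = ⅔ + 2*L/3 (E(L) = ⅔ + (L + L)/3 = ⅔ + (2*L)/3 = ⅔ + 2*L/3)
a(M) = -3 + M
J(n, S) = 1/(8/5 + n)
b = -38 (b = 7 - 1*45 = 7 - 45 = -38)
b*(J(5, E(-4)) + a(4)) = -38*(5/(8 + 5*5) + (-3 + 4)) = -38*(5/(8 + 25) + 1) = -38*(5/33 + 1) = -38*38/33 = -1444/33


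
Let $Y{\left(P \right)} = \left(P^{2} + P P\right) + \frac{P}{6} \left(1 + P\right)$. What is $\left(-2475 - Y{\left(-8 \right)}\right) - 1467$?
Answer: $- \frac{12238}{3} \approx -4079.3$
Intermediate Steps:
$Y{\left(P \right)} = 2 P^{2} + \frac{P \left(1 + P\right)}{6}$ ($Y{\left(P \right)} = \left(P^{2} + P^{2}\right) + P \frac{1}{6} \left(1 + P\right) = 2 P^{2} + \frac{P}{6} \left(1 + P\right) = 2 P^{2} + \frac{P \left(1 + P\right)}{6}$)
$\left(-2475 - Y{\left(-8 \right)}\right) - 1467 = \left(-2475 - \frac{1}{6} \left(-8\right) \left(1 + 13 \left(-8\right)\right)\right) - 1467 = \left(-2475 - \frac{1}{6} \left(-8\right) \left(1 - 104\right)\right) - 1467 = \left(-2475 - \frac{1}{6} \left(-8\right) \left(-103\right)\right) - 1467 = \left(-2475 - \frac{412}{3}\right) - 1467 = - \frac{7837}{3} - 1467 = - \frac{12238}{3}$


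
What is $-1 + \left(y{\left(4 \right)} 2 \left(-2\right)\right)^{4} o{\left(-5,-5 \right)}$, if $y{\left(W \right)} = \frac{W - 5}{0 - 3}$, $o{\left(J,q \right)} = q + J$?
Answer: $- \frac{2641}{81} \approx -32.605$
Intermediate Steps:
$o{\left(J,q \right)} = J + q$
$y{\left(W \right)} = \frac{5}{3} - \frac{W}{3}$ ($y{\left(W \right)} = \frac{-5 + W}{-3} = \left(-5 + W\right) \left(- \frac{1}{3}\right) = \frac{5}{3} - \frac{W}{3}$)
$-1 + \left(y{\left(4 \right)} 2 \left(-2\right)\right)^{4} o{\left(-5,-5 \right)} = -1 + \left(\left(\frac{5}{3} - \frac{4}{3}\right) 2 \left(-2\right)\right)^{4} \left(-5 - 5\right) = -1 + \left(\left(\frac{5}{3} - \frac{4}{3}\right) 2 \left(-2\right)\right)^{4} \left(-10\right) = -1 + \left(\frac{1}{3} \cdot 2 \left(-2\right)\right)^{4} \left(-10\right) = -1 + \left(\frac{2}{3} \left(-2\right)\right)^{4} \left(-10\right) = -1 + \left(- \frac{4}{3}\right)^{4} \left(-10\right) = -1 + \frac{256}{81} \left(-10\right) = -1 - \frac{2560}{81} = - \frac{2641}{81}$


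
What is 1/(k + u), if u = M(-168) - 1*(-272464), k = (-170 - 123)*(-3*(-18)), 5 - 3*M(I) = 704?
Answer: 1/256409 ≈ 3.9000e-6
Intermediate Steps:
M(I) = -233 (M(I) = 5/3 - 1/3*704 = 5/3 - 704/3 = -233)
k = -15822 (k = -293*54 = -15822)
u = 272231 (u = -233 - 1*(-272464) = -233 + 272464 = 272231)
1/(k + u) = 1/(-15822 + 272231) = 1/256409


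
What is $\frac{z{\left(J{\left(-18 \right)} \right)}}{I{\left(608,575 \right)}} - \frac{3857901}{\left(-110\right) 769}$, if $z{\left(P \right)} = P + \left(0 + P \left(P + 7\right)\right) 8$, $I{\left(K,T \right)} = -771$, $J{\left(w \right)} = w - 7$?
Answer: $\frac{2672032421}{65218890} \approx 40.97$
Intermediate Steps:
$J{\left(w \right)} = -7 + w$ ($J{\left(w \right)} = w - 7 = -7 + w$)
$z{\left(P \right)} = P + 8 P \left(7 + P\right)$ ($z{\left(P \right)} = P + \left(0 + P \left(7 + P\right)\right) 8 = P + P \left(7 + P\right) 8 = P + 8 P \left(7 + P\right)$)
$\frac{z{\left(J{\left(-18 \right)} \right)}}{I{\left(608,575 \right)}} - \frac{3857901}{\left(-110\right) 769} = \frac{\left(-7 - 18\right) \left(57 + 8 \left(-7 - 18\right)\right)}{-771} - \frac{3857901}{\left(-110\right) 769} = - 25 \left(57 + 8 \left(-25\right)\right) \left(- \frac{1}{771}\right) - \frac{3857901}{-84590} = - 25 \left(57 - 200\right) \left(- \frac{1}{771}\right) - - \frac{3857901}{84590} = \left(-25\right) \left(-143\right) \left(- \frac{1}{771}\right) + \frac{3857901}{84590} = 3575 \left(- \frac{1}{771}\right) + \frac{3857901}{84590} = - \frac{3575}{771} + \frac{3857901}{84590} = \frac{2672032421}{65218890}$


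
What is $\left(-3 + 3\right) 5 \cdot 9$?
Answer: $0$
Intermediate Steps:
$\left(-3 + 3\right) 5 \cdot 9 = 0 \cdot 5 \cdot 9 = 0 \cdot 9 = 0$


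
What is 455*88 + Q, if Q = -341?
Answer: 39699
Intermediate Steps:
455*88 + Q = 455*88 - 341 = 40040 - 341 = 39699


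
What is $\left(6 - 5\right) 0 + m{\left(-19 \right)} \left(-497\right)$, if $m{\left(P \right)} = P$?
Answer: $9443$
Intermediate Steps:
$\left(6 - 5\right) 0 + m{\left(-19 \right)} \left(-497\right) = \left(6 - 5\right) 0 - -9443 = 1 \cdot 0 + 9443 = 0 + 9443 = 9443$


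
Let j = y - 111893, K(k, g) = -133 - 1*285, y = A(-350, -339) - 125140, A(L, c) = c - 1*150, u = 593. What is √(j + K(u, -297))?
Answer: 2*I*√59485 ≈ 487.79*I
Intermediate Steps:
A(L, c) = -150 + c (A(L, c) = c - 150 = -150 + c)
y = -125629 (y = (-150 - 339) - 125140 = -489 - 125140 = -125629)
K(k, g) = -418 (K(k, g) = -133 - 285 = -418)
j = -237522 (j = -125629 - 111893 = -237522)
√(j + K(u, -297)) = √(-237522 - 418) = √(-237940) = 2*I*√59485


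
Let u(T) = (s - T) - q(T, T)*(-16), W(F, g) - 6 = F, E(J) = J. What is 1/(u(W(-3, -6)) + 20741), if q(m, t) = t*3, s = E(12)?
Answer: 1/20894 ≈ 4.7861e-5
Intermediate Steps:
s = 12
W(F, g) = 6 + F
q(m, t) = 3*t
u(T) = 12 + 47*T (u(T) = (12 - T) - 3*T*(-16) = (12 - T) - (-48)*T = (12 - T) + 48*T = 12 + 47*T)
1/(u(W(-3, -6)) + 20741) = 1/((12 + 47*(6 - 3)) + 20741) = 1/((12 + 47*3) + 20741) = 1/((12 + 141) + 20741) = 1/(153 + 20741) = 1/20894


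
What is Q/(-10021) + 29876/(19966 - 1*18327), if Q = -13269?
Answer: 29194117/1493129 ≈ 19.552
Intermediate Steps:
Q/(-10021) + 29876/(19966 - 1*18327) = -13269/(-10021) + 29876/(19966 - 1*18327) = -13269*(-1/10021) + 29876/(19966 - 18327) = 13269/10021 + 29876/1639 = 13269/10021 + 29876*(1/1639) = 13269/10021 + 2716/149 = 29194117/1493129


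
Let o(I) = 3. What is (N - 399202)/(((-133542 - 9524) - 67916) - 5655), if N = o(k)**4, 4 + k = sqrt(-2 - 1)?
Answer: 399121/216637 ≈ 1.8424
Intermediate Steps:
k = -4 + I*sqrt(3) (k = -4 + sqrt(-2 - 1) = -4 + sqrt(-3) = -4 + I*sqrt(3) ≈ -4.0 + 1.732*I)
N = 81 (N = 3**4 = 81)
(N - 399202)/(((-133542 - 9524) - 67916) - 5655) = (81 - 399202)/(((-133542 - 9524) - 67916) - 5655) = -399121/((-143066 - 67916) - 5655) = -399121/(-210982 - 5655) = -399121/(-216637) = -399121*(-1/216637) = 399121/216637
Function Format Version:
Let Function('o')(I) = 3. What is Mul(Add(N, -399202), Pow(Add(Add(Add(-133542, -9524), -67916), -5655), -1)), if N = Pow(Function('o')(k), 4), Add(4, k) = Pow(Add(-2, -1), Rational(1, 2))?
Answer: Rational(399121, 216637) ≈ 1.8424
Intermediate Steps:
k = Add(-4, Mul(I, Pow(3, Rational(1, 2)))) (k = Add(-4, Pow(Add(-2, -1), Rational(1, 2))) = Add(-4, Pow(-3, Rational(1, 2))) = Add(-4, Mul(I, Pow(3, Rational(1, 2)))) ≈ Add(-4.0000, Mul(1.7320, I)))
N = 81 (N = Pow(3, 4) = 81)
Mul(Add(N, -399202), Pow(Add(Add(Add(-133542, -9524), -67916), -5655), -1)) = Mul(Add(81, -399202), Pow(Add(Add(Add(-133542, -9524), -67916), -5655), -1)) = Mul(-399121, Pow(Add(Add(-143066, -67916), -5655), -1)) = Mul(-399121, Pow(Add(-210982, -5655), -1)) = Mul(-399121, Pow(-216637, -1)) = Mul(-399121, Rational(-1, 216637)) = Rational(399121, 216637)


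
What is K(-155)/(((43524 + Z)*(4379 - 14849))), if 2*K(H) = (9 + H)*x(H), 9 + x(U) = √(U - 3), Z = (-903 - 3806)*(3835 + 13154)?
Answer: 73/93017430910 - 73*I*√158/837156878190 ≈ 7.848e-10 - 1.0961e-9*I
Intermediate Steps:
Z = -80001201 (Z = -4709*16989 = -80001201)
x(U) = -9 + √(-3 + U) (x(U) = -9 + √(U - 3) = -9 + √(-3 + U))
K(H) = (-9 + √(-3 + H))*(9 + H)/2 (K(H) = ((9 + H)*(-9 + √(-3 + H)))/2 = ((-9 + √(-3 + H))*(9 + H))/2 = (-9 + √(-3 + H))*(9 + H)/2)
K(-155)/(((43524 + Z)*(4379 - 14849))) = ((-9 + √(-3 - 155))*(9 - 155)/2)/(((43524 - 80001201)*(4379 - 14849))) = ((½)*(-9 + √(-158))*(-146))/((-79957677*(-10470))) = ((½)*(-9 + I*√158)*(-146))/837156878190 = (657 - 73*I*√158)*(1/837156878190) = 73/93017430910 - 73*I*√158/837156878190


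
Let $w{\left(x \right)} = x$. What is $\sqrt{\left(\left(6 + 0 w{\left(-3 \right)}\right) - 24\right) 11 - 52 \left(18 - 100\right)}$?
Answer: $\sqrt{4066} \approx 63.765$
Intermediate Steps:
$\sqrt{\left(\left(6 + 0 w{\left(-3 \right)}\right) - 24\right) 11 - 52 \left(18 - 100\right)} = \sqrt{\left(\left(6 + 0 \left(-3\right)\right) - 24\right) 11 - 52 \left(18 - 100\right)} = \sqrt{\left(\left(6 + 0\right) - 24\right) 11 - -4264} = \sqrt{\left(6 - 24\right) 11 + 4264} = \sqrt{\left(-18\right) 11 + 4264} = \sqrt{-198 + 4264} = \sqrt{4066}$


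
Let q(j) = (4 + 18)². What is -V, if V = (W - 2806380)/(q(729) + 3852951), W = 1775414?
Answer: 1030966/3853435 ≈ 0.26754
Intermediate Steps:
q(j) = 484 (q(j) = 22² = 484)
V = -1030966/3853435 (V = (1775414 - 2806380)/(484 + 3852951) = -1030966/3853435 ≈ -0.26754)
-V = -1*(-1030966/3853435) = 1030966/3853435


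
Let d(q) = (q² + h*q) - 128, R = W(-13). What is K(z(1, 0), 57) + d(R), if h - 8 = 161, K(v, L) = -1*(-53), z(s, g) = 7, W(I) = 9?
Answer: 1527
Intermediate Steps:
K(v, L) = 53
h = 169 (h = 8 + 161 = 169)
R = 9
d(q) = -128 + q² + 169*q (d(q) = (q² + 169*q) - 128 = -128 + q² + 169*q)
K(z(1, 0), 57) + d(R) = 53 + (-128 + 9² + 169*9) = 53 + (-128 + 81 + 1521) = 53 + 1474 = 1527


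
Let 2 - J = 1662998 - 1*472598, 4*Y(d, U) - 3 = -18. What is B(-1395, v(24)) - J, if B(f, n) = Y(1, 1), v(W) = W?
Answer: 4761577/4 ≈ 1.1904e+6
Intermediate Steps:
Y(d, U) = -15/4 (Y(d, U) = 3/4 + (1/4)*(-18) = 3/4 - 9/2 = -15/4)
J = -1190398 (J = 2 - (1662998 - 1*472598) = 2 - (1662998 - 472598) = 2 - 1*1190400 = 2 - 1190400 = -1190398)
B(f, n) = -15/4
B(-1395, v(24)) - J = -15/4 - 1*(-1190398) = -15/4 + 1190398 = 4761577/4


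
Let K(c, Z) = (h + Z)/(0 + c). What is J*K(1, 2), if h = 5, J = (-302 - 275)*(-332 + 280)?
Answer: 210028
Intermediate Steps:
J = 30004 (J = -577*(-52) = 30004)
K(c, Z) = (5 + Z)/c (K(c, Z) = (5 + Z)/(0 + c) = (5 + Z)/c)
J*K(1, 2) = 30004*((5 + 2)/1) = 30004*(1*7) = 30004*7 = 210028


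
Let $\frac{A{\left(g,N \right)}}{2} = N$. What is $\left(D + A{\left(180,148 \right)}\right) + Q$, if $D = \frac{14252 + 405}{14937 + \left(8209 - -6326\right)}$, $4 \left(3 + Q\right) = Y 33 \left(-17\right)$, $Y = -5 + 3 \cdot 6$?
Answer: $- \frac{45084871}{29472} \approx -1529.8$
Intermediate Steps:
$A{\left(g,N \right)} = 2 N$
$Y = 13$ ($Y = -5 + 18 = 13$)
$Q = - \frac{7305}{4}$ ($Q = -3 + \frac{13 \cdot 33 \left(-17\right)}{4} = -3 + \frac{429 \left(-17\right)}{4} = -3 + \frac{1}{4} \left(-7293\right) = -3 - \frac{7293}{4} = - \frac{7305}{4} \approx -1826.3$)
$D = \frac{14657}{29472}$ ($D = \frac{14657}{14937 + \left(8209 + 6326\right)} = \frac{14657}{14937 + 14535} = \frac{14657}{29472} \approx 0.49732$)
$\left(D + A{\left(180,148 \right)}\right) + Q = \left(\frac{14657}{29472} + 2 \cdot 148\right) - \frac{7305}{4} = \left(\frac{14657}{29472} + 296\right) - \frac{7305}{4} = \frac{8738369}{29472} - \frac{7305}{4} = - \frac{45084871}{29472}$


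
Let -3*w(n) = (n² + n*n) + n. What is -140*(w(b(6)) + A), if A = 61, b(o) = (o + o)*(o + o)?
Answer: 1933540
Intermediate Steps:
b(o) = 4*o² (b(o) = (2*o)*(2*o) = 4*o²)
w(n) = -2*n²/3 - n/3 (w(n) = -((n² + n*n) + n)/3 = -((n² + n²) + n)/3 = -(2*n² + n)/3 = -(n + 2*n²)/3 = -2*n²/3 - n/3)
-140*(w(b(6)) + A) = -140*(-4*6²*(1 + 2*(4*6²))/3 + 61) = -140*(-4*36*(1 + 2*(4*36))/3 + 61) = -140*(-⅓*144*(1 + 2*144) + 61) = -140*(-⅓*144*(1 + 288) + 61) = -140*(-⅓*144*289 + 61) = -140*(-13872 + 61) = -140*(-13811) = 1933540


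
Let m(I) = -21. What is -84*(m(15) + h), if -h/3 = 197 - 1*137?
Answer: 16884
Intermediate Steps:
h = -180 (h = -3*(197 - 1*137) = -3*(197 - 137) = -3*60 = -180)
-84*(m(15) + h) = -84*(-21 - 180) = -84*(-201) = 16884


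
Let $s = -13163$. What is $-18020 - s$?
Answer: $-4857$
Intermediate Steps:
$-18020 - s = -18020 - -13163 = -18020 + 13163 = -4857$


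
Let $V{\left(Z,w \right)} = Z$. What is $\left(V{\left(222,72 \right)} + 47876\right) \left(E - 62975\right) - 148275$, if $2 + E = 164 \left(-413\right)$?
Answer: $-6286989757$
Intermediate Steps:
$E = -67734$ ($E = -2 + 164 \left(-413\right) = -2 - 67732 = -67734$)
$\left(V{\left(222,72 \right)} + 47876\right) \left(E - 62975\right) - 148275 = \left(222 + 47876\right) \left(-67734 - 62975\right) - 148275 = 48098 \left(-130709\right) - 148275 = -6286841482 - 148275 = -6286989757$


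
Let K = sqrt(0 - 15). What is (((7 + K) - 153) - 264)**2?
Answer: (410 - I*sqrt(15))**2 ≈ 1.6809e+5 - 3176.0*I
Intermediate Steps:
K = I*sqrt(15) (K = sqrt(-15) = I*sqrt(15) ≈ 3.873*I)
(((7 + K) - 153) - 264)**2 = (((7 + I*sqrt(15)) - 153) - 264)**2 = ((-146 + I*sqrt(15)) - 264)**2 = (-410 + I*sqrt(15))**2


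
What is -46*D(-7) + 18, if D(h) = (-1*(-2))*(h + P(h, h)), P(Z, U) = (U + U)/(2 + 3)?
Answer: 4598/5 ≈ 919.60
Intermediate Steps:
P(Z, U) = 2*U/5 (P(Z, U) = (2*U)/5 = (2*U)*(⅕) = 2*U/5)
D(h) = 14*h/5 (D(h) = (-1*(-2))*(h + 2*h/5) = 2*(7*h/5) = 14*h/5)
-46*D(-7) + 18 = -644*(-7)/5 + 18 = -46*(-98/5) + 18 = 4508/5 + 18 = 4598/5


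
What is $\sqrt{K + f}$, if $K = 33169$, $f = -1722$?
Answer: $\sqrt{31447} \approx 177.33$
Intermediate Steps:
$\sqrt{K + f} = \sqrt{33169 - 1722} = \sqrt{31447}$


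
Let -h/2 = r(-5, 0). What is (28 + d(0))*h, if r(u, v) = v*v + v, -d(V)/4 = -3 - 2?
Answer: 0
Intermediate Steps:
d(V) = 20 (d(V) = -4*(-3 - 2) = -4*(-5) = 20)
r(u, v) = v + v² (r(u, v) = v² + v = v + v²)
h = 0 (h = -0*(1 + 0) = -0 = -2*0 = 0)
(28 + d(0))*h = (28 + 20)*0 = 48*0 = 0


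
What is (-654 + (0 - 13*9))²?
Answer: 594441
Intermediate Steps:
(-654 + (0 - 13*9))² = (-654 + (0 - 117))² = (-654 - 117)² = (-771)² = 594441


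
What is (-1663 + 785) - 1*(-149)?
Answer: -729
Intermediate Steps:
(-1663 + 785) - 1*(-149) = -878 + 149 = -729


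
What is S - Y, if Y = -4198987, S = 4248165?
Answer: 8447152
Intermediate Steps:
S - Y = 4248165 - 1*(-4198987) = 4248165 + 4198987 = 8447152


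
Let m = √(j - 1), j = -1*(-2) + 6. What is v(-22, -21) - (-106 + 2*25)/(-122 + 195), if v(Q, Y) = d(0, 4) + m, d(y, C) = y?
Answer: 56/73 + √7 ≈ 3.4129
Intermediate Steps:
j = 8 (j = 2 + 6 = 8)
m = √7 (m = √(8 - 1) = √7 ≈ 2.6458)
v(Q, Y) = √7 (v(Q, Y) = 0 + √7 = √7)
v(-22, -21) - (-106 + 2*25)/(-122 + 195) = √7 - (-106 + 2*25)/(-122 + 195) = √7 - (-106 + 50)/73 = √7 - (-56)/73 = √7 - 1*(-56/73) = √7 + 56/73 = 56/73 + √7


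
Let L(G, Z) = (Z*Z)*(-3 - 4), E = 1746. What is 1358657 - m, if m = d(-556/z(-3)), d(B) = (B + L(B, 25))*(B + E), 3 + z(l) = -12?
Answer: 2046033299/225 ≈ 9.0935e+6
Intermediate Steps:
z(l) = -15 (z(l) = -3 - 12 = -15)
L(G, Z) = -7*Z**2 (L(G, Z) = Z**2*(-7) = -7*Z**2)
d(B) = (-4375 + B)*(1746 + B) (d(B) = (B - 7*25**2)*(B + 1746) = (B - 7*625)*(1746 + B) = (B - 4375)*(1746 + B) = (-4375 + B)*(1746 + B))
m = -1740335474/225 (m = -7638750 + (-556/(-15))**2 - (-1461724)/(-15) = -7638750 + (-556*(-1/15))**2 - (-1461724)*(-1)/15 = -7638750 + (556/15)**2 - 2629*556/15 = -7638750 + 309136/225 - 1461724/15 = -1740335474/225 ≈ -7.7348e+6)
1358657 - m = 1358657 - 1*(-1740335474/225) = 1358657 + 1740335474/225 = 2046033299/225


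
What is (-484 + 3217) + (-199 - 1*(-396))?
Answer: 2930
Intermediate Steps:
(-484 + 3217) + (-199 - 1*(-396)) = 2733 + (-199 + 396) = 2733 + 197 = 2930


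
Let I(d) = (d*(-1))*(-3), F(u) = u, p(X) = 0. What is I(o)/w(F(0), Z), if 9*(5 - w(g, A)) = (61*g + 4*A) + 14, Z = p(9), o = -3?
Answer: -81/31 ≈ -2.6129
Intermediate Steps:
Z = 0
w(g, A) = 31/9 - 61*g/9 - 4*A/9 (w(g, A) = 5 - ((61*g + 4*A) + 14)/9 = 5 - ((4*A + 61*g) + 14)/9 = 5 - (14 + 4*A + 61*g)/9 = 5 + (-14/9 - 61*g/9 - 4*A/9) = 31/9 - 61*g/9 - 4*A/9)
I(d) = 3*d (I(d) = -d*(-3) = 3*d)
I(o)/w(F(0), Z) = (3*(-3))/(31/9 - 61/9*0 - 4/9*0) = -9/(31/9 + 0 + 0) = -9/31/9 = -9*9/31 = -81/31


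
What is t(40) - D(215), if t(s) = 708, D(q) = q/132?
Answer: 93241/132 ≈ 706.37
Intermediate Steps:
D(q) = q/132 (D(q) = q*(1/132) = q/132)
t(40) - D(215) = 708 - 215/132 = 93241/132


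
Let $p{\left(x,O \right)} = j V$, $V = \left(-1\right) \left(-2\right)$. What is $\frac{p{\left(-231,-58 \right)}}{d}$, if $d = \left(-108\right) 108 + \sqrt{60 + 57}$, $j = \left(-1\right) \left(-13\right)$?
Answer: $- \frac{33696}{15116531} - \frac{26 \sqrt{13}}{45349593} \approx -0.0022312$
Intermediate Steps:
$V = 2$
$j = 13$
$p{\left(x,O \right)} = 26$ ($p{\left(x,O \right)} = 13 \cdot 2 = 26$)
$d = -11664 + 3 \sqrt{13}$ ($d = -11664 + \sqrt{117} = -11664 + 3 \sqrt{13} \approx -11653.0$)
$\frac{p{\left(-231,-58 \right)}}{d} = \frac{26}{-11664 + 3 \sqrt{13}}$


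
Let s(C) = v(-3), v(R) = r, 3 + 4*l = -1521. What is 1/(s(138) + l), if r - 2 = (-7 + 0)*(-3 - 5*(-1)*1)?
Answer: -1/393 ≈ -0.0025445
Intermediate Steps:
l = -381 (l = -¾ + (¼)*(-1521) = -¾ - 1521/4 = -381)
r = -12 (r = 2 + (-7 + 0)*(-3 - 5*(-1)*1) = 2 - 7*(-3 + 5*1) = 2 - 7*(-3 + 5) = 2 - 7*2 = 2 - 14 = -12)
v(R) = -12
s(C) = -12
1/(s(138) + l) = 1/(-12 - 381) = 1/(-393) = -1/393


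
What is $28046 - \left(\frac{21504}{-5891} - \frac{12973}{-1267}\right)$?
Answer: $\frac{209283276887}{7463897} \approx 28039.0$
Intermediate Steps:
$28046 - \left(\frac{21504}{-5891} - \frac{12973}{-1267}\right) = 28046 - \left(21504 \left(- \frac{1}{5891}\right) - - \frac{12973}{1267}\right) = 28046 - \left(- \frac{21504}{5891} + \frac{12973}{1267}\right) = 28046 - \frac{49178375}{7463897} = \frac{209283276887}{7463897}$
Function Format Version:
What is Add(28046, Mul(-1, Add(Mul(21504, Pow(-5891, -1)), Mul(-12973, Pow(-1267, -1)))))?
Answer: Rational(209283276887, 7463897) ≈ 28039.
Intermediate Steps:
Add(28046, Mul(-1, Add(Mul(21504, Pow(-5891, -1)), Mul(-12973, Pow(-1267, -1))))) = Add(28046, Mul(-1, Add(Mul(21504, Rational(-1, 5891)), Mul(-12973, Rational(-1, 1267))))) = Add(28046, Mul(-1, Add(Rational(-21504, 5891), Rational(12973, 1267)))) = Add(28046, Mul(-1, Rational(49178375, 7463897))) = Add(28046, Rational(-49178375, 7463897)) = Rational(209283276887, 7463897)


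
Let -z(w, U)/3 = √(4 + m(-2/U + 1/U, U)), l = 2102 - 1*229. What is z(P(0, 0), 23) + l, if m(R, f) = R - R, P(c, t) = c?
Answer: 1867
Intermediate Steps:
m(R, f) = 0
l = 1873 (l = 2102 - 229 = 1873)
z(w, U) = -6 (z(w, U) = -3*√(4 + 0) = -3*√4 = -3*2 = -6)
z(P(0, 0), 23) + l = -6 + 1873 = 1867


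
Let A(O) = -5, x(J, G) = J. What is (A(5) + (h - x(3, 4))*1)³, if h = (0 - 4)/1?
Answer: -1728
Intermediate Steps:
h = -4 (h = -4*1 = -4)
(A(5) + (h - x(3, 4))*1)³ = (-5 + (-4 - 1*3)*1)³ = (-5 + (-4 - 3)*1)³ = (-5 - 7*1)³ = (-5 - 7)³ = (-12)³ = -1728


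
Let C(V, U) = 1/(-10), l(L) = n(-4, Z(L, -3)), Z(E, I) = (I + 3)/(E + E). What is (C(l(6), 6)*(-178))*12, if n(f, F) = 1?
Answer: 1068/5 ≈ 213.60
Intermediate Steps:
Z(E, I) = (3 + I)/(2*E) (Z(E, I) = (3 + I)/((2*E)) = (3 + I)*(1/(2*E)) = (3 + I)/(2*E))
l(L) = 1
C(V, U) = -⅒
(C(l(6), 6)*(-178))*12 = -⅒*(-178)*12 = (89/5)*12 = 1068/5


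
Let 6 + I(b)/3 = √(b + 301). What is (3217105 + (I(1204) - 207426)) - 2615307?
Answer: 394354 + 3*√1505 ≈ 3.9447e+5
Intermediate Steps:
I(b) = -18 + 3*√(301 + b) (I(b) = -18 + 3*√(b + 301) = -18 + 3*√(301 + b))
(3217105 + (I(1204) - 207426)) - 2615307 = (3217105 + ((-18 + 3*√(301 + 1204)) - 207426)) - 2615307 = (3217105 + ((-18 + 3*√1505) - 207426)) - 2615307 = (3217105 + (-207444 + 3*√1505)) - 2615307 = (3009661 + 3*√1505) - 2615307 = 394354 + 3*√1505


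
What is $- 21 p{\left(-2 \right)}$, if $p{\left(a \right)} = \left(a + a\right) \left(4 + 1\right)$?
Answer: $420$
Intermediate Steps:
$p{\left(a \right)} = 10 a$ ($p{\left(a \right)} = 2 a 5 = 10 a$)
$- 21 p{\left(-2 \right)} = - 21 \cdot 10 \left(-2\right) = \left(-21\right) \left(-20\right) = 420$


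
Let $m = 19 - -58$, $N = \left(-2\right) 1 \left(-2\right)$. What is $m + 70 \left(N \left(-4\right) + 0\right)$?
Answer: $-1043$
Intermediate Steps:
$N = 4$ ($N = \left(-2\right) \left(-2\right) = 4$)
$m = 77$ ($m = 19 + 58 = 77$)
$m + 70 \left(N \left(-4\right) + 0\right) = 77 + 70 \left(4 \left(-4\right) + 0\right) = 77 + 70 \left(-16 + 0\right) = 77 + 70 \left(-16\right) = 77 - 1120 = -1043$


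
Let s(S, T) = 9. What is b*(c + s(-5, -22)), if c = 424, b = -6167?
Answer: -2670311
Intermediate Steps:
b*(c + s(-5, -22)) = -6167*(424 + 9) = -6167*433 = -2670311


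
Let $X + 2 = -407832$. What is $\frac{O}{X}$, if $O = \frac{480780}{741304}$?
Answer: $- \frac{120195}{75582243884} \approx -1.5903 \cdot 10^{-6}$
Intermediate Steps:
$O = \frac{120195}{185326}$ ($O = 480780 \cdot \frac{1}{741304} = \frac{120195}{185326} \approx 0.64856$)
$X = -407834$ ($X = -2 - 407832 = -407834$)
$\frac{O}{X} = \frac{120195}{185326 \left(-407834\right)} = \frac{120195}{185326} \left(- \frac{1}{407834}\right) = - \frac{120195}{75582243884}$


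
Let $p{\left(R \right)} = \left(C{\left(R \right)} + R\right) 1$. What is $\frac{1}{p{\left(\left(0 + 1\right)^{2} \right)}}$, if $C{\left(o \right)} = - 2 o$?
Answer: $-1$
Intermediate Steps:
$p{\left(R \right)} = - R$ ($p{\left(R \right)} = \left(- 2 R + R\right) 1 = - R 1 = - R$)
$\frac{1}{p{\left(\left(0 + 1\right)^{2} \right)}} = \frac{1}{\left(-1\right) \left(0 + 1\right)^{2}} = \frac{1}{\left(-1\right) 1^{2}} = \frac{1}{\left(-1\right) 1} = \frac{1}{-1} = -1$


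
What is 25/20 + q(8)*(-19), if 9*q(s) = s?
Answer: -563/36 ≈ -15.639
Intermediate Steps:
q(s) = s/9
25/20 + q(8)*(-19) = 25/20 + ((1/9)*8)*(-19) = 25*(1/20) + (8/9)*(-19) = 5/4 - 152/9 = -563/36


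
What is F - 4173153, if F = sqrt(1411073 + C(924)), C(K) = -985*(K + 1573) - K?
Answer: -4173153 + 2*I*sqrt(262349) ≈ -4.1732e+6 + 1024.4*I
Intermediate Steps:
C(K) = -1549405 - 986*K (C(K) = -985*(1573 + K) - K = (-1549405 - 985*K) - K = -1549405 - 986*K)
F = 2*I*sqrt(262349) (F = sqrt(1411073 + (-1549405 - 986*924)) = sqrt(1411073 + (-1549405 - 911064)) = sqrt(1411073 - 2460469) = sqrt(-1049396) = 2*I*sqrt(262349) ≈ 1024.4*I)
F - 4173153 = 2*I*sqrt(262349) - 4173153 = -4173153 + 2*I*sqrt(262349)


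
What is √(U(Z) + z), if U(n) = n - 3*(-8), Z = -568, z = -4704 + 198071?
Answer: √192823 ≈ 439.12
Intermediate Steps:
z = 193367
U(n) = 24 + n (U(n) = n + 24 = 24 + n)
√(U(Z) + z) = √((24 - 568) + 193367) = √(-544 + 193367) = √192823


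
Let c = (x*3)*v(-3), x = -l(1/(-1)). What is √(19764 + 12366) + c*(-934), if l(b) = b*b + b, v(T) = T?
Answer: 3*√3570 ≈ 179.25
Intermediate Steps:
l(b) = b + b² (l(b) = b² + b = b + b²)
x = 0 (x = -(1 + 1/(-1))/(-1) = -(-1)*(1 - 1) = -(-1)*0 = -1*0 = 0)
c = 0 (c = (0*3)*(-3) = 0*(-3) = 0)
√(19764 + 12366) + c*(-934) = √(19764 + 12366) + 0*(-934) = √32130 + 0 = 3*√3570 + 0 = 3*√3570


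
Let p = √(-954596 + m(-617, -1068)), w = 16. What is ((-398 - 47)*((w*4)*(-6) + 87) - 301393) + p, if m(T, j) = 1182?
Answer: -169228 + I*√953414 ≈ -1.6923e+5 + 976.43*I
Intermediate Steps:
p = I*√953414 (p = √(-954596 + 1182) = √(-953414) = I*√953414 ≈ 976.43*I)
((-398 - 47)*((w*4)*(-6) + 87) - 301393) + p = ((-398 - 47)*((16*4)*(-6) + 87) - 301393) + I*√953414 = (-445*(64*(-6) + 87) - 301393) + I*√953414 = (-445*(-384 + 87) - 301393) + I*√953414 = (-445*(-297) - 301393) + I*√953414 = (132165 - 301393) + I*√953414 = -169228 + I*√953414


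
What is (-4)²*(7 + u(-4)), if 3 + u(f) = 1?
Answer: 80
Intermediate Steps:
u(f) = -2 (u(f) = -3 + 1 = -2)
(-4)²*(7 + u(-4)) = (-4)²*(7 - 2) = 16*5 = 80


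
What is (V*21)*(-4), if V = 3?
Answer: -252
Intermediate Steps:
(V*21)*(-4) = (3*21)*(-4) = 63*(-4) = -252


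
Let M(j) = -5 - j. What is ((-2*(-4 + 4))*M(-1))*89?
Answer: 0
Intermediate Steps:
((-2*(-4 + 4))*M(-1))*89 = ((-2*(-4 + 4))*(-5 - 1*(-1)))*89 = ((-2*0)*(-5 + 1))*89 = (0*(-4))*89 = 0*89 = 0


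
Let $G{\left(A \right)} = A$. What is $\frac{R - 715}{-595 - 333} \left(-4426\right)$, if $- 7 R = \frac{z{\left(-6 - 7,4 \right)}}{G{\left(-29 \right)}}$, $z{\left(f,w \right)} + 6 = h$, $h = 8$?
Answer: $- \frac{321201459}{94192} \approx -3410.1$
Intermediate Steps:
$z{\left(f,w \right)} = 2$ ($z{\left(f,w \right)} = -6 + 8 = 2$)
$R = \frac{2}{203}$ ($R = - \frac{2 \frac{1}{-29}}{7} = - \frac{2 \left(- \frac{1}{29}\right)}{7} = \left(- \frac{1}{7}\right) \left(- \frac{2}{29}\right) = \frac{2}{203} \approx 0.0098522$)
$\frac{R - 715}{-595 - 333} \left(-4426\right) = \frac{\frac{2}{203} - 715}{-595 - 333} \left(-4426\right) = - \frac{145143}{203 \left(-928\right)} \left(-4426\right) = \left(- \frac{145143}{203}\right) \left(- \frac{1}{928}\right) \left(-4426\right) = \frac{145143}{188384} \left(-4426\right) = - \frac{321201459}{94192}$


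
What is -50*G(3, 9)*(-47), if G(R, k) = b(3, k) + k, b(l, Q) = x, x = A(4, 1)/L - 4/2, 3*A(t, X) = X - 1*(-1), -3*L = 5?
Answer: 15510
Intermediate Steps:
L = -5/3 (L = -1/3*5 = -5/3 ≈ -1.6667)
A(t, X) = 1/3 + X/3 (A(t, X) = (X - 1*(-1))/3 = (X + 1)/3 = (1 + X)/3 = 1/3 + X/3)
x = -12/5 (x = (1/3 + (1/3)*1)/(-5/3) - 4/2 = (1/3 + 1/3)*(-3/5) - 4*1/2 = (2/3)*(-3/5) - 2 = -2/5 - 2 = -12/5 ≈ -2.4000)
b(l, Q) = -12/5
G(R, k) = -12/5 + k
-50*G(3, 9)*(-47) = -50*(-12/5 + 9)*(-47) = -50*33/5*(-47) = -330*(-47) = 15510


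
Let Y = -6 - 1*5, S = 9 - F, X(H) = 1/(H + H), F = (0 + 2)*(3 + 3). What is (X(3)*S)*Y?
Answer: 11/2 ≈ 5.5000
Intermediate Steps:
F = 12 (F = 2*6 = 12)
X(H) = 1/(2*H)
S = -3 (S = 9 - 1*12 = 9 - 12 = -3)
Y = -11 (Y = -6 - 5 = -11)
(X(3)*S)*Y = (((½)/3)*(-3))*(-11) = (((½)*(⅓))*(-3))*(-11) = ((⅙)*(-3))*(-11) = -½*(-11) = 11/2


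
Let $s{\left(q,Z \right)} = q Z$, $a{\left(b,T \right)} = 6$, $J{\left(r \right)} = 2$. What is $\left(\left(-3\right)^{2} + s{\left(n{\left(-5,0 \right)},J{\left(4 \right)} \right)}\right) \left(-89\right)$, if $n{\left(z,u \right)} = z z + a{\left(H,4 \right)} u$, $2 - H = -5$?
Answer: $-5251$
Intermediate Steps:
$H = 7$ ($H = 2 - -5 = 2 + 5 = 7$)
$n{\left(z,u \right)} = z^{2} + 6 u$ ($n{\left(z,u \right)} = z z + 6 u = z^{2} + 6 u$)
$s{\left(q,Z \right)} = Z q$
$\left(\left(-3\right)^{2} + s{\left(n{\left(-5,0 \right)},J{\left(4 \right)} \right)}\right) \left(-89\right) = \left(\left(-3\right)^{2} + 2 \left(\left(-5\right)^{2} + 6 \cdot 0\right)\right) \left(-89\right) = \left(9 + 2 \left(25 + 0\right)\right) \left(-89\right) = \left(9 + 2 \cdot 25\right) \left(-89\right) = \left(9 + 50\right) \left(-89\right) = 59 \left(-89\right) = -5251$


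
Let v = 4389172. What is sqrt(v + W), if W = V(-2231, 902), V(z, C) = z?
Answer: sqrt(4386941) ≈ 2094.5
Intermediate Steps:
W = -2231
sqrt(v + W) = sqrt(4389172 - 2231) = sqrt(4386941)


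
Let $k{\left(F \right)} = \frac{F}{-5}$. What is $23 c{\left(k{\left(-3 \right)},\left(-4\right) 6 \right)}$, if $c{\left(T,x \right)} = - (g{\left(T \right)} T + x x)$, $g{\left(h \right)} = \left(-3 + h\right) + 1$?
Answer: $- \frac{330717}{25} \approx -13229.0$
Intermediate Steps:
$g{\left(h \right)} = -2 + h$
$k{\left(F \right)} = - \frac{F}{5}$ ($k{\left(F \right)} = F \left(- \frac{1}{5}\right) = - \frac{F}{5}$)
$c{\left(T,x \right)} = - x^{2} - T \left(-2 + T\right)$ ($c{\left(T,x \right)} = - (\left(-2 + T\right) T + x x) = - (T \left(-2 + T\right) + x^{2}) = - (x^{2} + T \left(-2 + T\right)) = - x^{2} - T \left(-2 + T\right)$)
$23 c{\left(k{\left(-3 \right)},\left(-4\right) 6 \right)} = 23 \left(- \left(\left(-4\right) 6\right)^{2} - \left(- \frac{1}{5}\right) \left(-3\right) \left(-2 - - \frac{3}{5}\right)\right) = 23 \left(- \left(-24\right)^{2} - \frac{3 \left(-2 + \frac{3}{5}\right)}{5}\right) = 23 \left(\left(-1\right) 576 - \frac{3}{5} \left(- \frac{7}{5}\right)\right) = 23 \left(-576 + \frac{21}{25}\right) = 23 \left(- \frac{14379}{25}\right) = - \frac{330717}{25}$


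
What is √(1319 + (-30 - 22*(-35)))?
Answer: √2059 ≈ 45.376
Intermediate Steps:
√(1319 + (-30 - 22*(-35))) = √(1319 + (-30 + 770)) = √(1319 + 740) = √2059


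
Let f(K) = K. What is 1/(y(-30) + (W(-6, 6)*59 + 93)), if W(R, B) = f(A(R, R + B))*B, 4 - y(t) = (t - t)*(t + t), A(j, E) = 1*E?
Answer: 1/97 ≈ 0.010309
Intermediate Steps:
A(j, E) = E
y(t) = 4 (y(t) = 4 - (t - t)*(t + t) = 4 - 0*2*t = 4 - 1*0 = 4 + 0 = 4)
W(R, B) = B*(B + R) (W(R, B) = (R + B)*B = (B + R)*B = B*(B + R))
1/(y(-30) + (W(-6, 6)*59 + 93)) = 1/(4 + ((6*(6 - 6))*59 + 93)) = 1/(4 + ((6*0)*59 + 93)) = 1/(4 + (0*59 + 93)) = 1/(4 + (0 + 93)) = 1/(4 + 93) = 1/97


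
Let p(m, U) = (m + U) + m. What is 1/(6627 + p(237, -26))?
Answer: 1/7075 ≈ 0.00014134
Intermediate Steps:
p(m, U) = U + 2*m (p(m, U) = (U + m) + m = U + 2*m)
1/(6627 + p(237, -26)) = 1/(6627 + (-26 + 2*237)) = 1/(6627 + (-26 + 474)) = 1/(6627 + 448) = 1/7075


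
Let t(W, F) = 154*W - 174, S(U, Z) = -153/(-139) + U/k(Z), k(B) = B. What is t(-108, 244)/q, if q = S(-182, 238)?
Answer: -19856289/397 ≈ -50016.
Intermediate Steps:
S(U, Z) = 153/139 + U/Z (S(U, Z) = -153/(-139) + U/Z = -153*(-1/139) + U/Z = 153/139 + U/Z)
t(W, F) = -174 + 154*W
q = 794/2363 (q = 153/139 - 182/238 = 153/139 - 182*1/238 = 153/139 - 13/17 = 794/2363 ≈ 0.33601)
t(-108, 244)/q = (-174 + 154*(-108))/(794/2363) = (-174 - 16632)*(2363/794) = -16806*2363/794 = -19856289/397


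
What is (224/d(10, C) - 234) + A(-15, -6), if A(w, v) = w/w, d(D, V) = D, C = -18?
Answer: -1053/5 ≈ -210.60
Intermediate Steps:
A(w, v) = 1
(224/d(10, C) - 234) + A(-15, -6) = (224/10 - 234) + 1 = (224*(⅒) - 234) + 1 = (112/5 - 234) + 1 = -1058/5 + 1 = -1053/5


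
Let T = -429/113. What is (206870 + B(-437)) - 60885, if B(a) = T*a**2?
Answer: -65429396/113 ≈ -5.7902e+5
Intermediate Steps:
T = -429/113 (T = -429*1/113 = -429/113 ≈ -3.7965)
B(a) = -429*a**2/113
(206870 + B(-437)) - 60885 = (206870 - 429/113*(-437)**2) - 60885 = (206870 - 429/113*190969) - 60885 = (206870 - 81925701/113) - 60885 = -58549391/113 - 60885 = -65429396/113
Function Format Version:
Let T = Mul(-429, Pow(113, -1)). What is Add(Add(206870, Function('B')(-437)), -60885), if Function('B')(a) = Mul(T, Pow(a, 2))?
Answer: Rational(-65429396, 113) ≈ -5.7902e+5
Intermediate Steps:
T = Rational(-429, 113) (T = Mul(-429, Rational(1, 113)) = Rational(-429, 113) ≈ -3.7965)
Function('B')(a) = Mul(Rational(-429, 113), Pow(a, 2))
Add(Add(206870, Function('B')(-437)), -60885) = Add(Add(206870, Mul(Rational(-429, 113), Pow(-437, 2))), -60885) = Add(Add(206870, Mul(Rational(-429, 113), 190969)), -60885) = Add(Add(206870, Rational(-81925701, 113)), -60885) = Add(Rational(-58549391, 113), -60885) = Rational(-65429396, 113)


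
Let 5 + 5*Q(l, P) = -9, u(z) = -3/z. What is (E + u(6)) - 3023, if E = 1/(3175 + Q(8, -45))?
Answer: -95911457/31722 ≈ -3023.5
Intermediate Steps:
Q(l, P) = -14/5 (Q(l, P) = -1 + (⅕)*(-9) = -1 - 9/5 = -14/5)
E = 5/15861 (E = 1/(3175 - 14/5) = 1/(15861/5) = 5/15861 ≈ 0.00031524)
(E + u(6)) - 3023 = (5/15861 - 3/6) - 3023 = (5/15861 - 3*⅙) - 3023 = (5/15861 - ½) - 3023 = -15851/31722 - 3023 = -95911457/31722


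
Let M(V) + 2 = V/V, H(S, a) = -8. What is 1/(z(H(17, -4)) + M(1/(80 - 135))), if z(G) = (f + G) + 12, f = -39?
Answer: -1/36 ≈ -0.027778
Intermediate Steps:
M(V) = -1 (M(V) = -2 + V/V = -2 + 1 = -1)
z(G) = -27 + G (z(G) = (-39 + G) + 12 = -27 + G)
1/(z(H(17, -4)) + M(1/(80 - 135))) = 1/((-27 - 8) - 1) = 1/(-35 - 1) = 1/(-36) = -1/36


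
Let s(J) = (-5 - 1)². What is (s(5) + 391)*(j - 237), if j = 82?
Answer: -66185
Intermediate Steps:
s(J) = 36 (s(J) = (-6)² = 36)
(s(5) + 391)*(j - 237) = (36 + 391)*(82 - 237) = 427*(-155) = -66185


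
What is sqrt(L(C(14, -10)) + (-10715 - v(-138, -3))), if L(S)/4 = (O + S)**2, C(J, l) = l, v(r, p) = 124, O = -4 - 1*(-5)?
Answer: I*sqrt(10515) ≈ 102.54*I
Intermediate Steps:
O = 1 (O = -4 + 5 = 1)
L(S) = 4*(1 + S)**2
sqrt(L(C(14, -10)) + (-10715 - v(-138, -3))) = sqrt(4*(1 - 10)**2 + (-10715 - 1*124)) = sqrt(4*(-9)**2 + (-10715 - 124)) = sqrt(4*81 - 10839) = sqrt(324 - 10839) = sqrt(-10515) = I*sqrt(10515)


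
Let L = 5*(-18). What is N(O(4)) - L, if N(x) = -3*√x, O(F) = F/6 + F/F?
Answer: 90 - √15 ≈ 86.127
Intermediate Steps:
O(F) = 1 + F/6 (O(F) = F*(⅙) + 1 = F/6 + 1 = 1 + F/6)
L = -90
N(O(4)) - L = -3*√(1 + (⅙)*4) - 1*(-90) = -3*√(1 + ⅔) + 90 = -√15 + 90 = 90 - √15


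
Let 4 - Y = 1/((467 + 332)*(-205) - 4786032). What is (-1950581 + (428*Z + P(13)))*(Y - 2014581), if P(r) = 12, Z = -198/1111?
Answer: 1964597404988208344794/499932527 ≈ 3.9297e+12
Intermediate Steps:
Z = -18/101 (Z = -198*1/1111 = -18/101 ≈ -0.17822)
Y = 19799309/4949827 (Y = 4 - 1/((467 + 332)*(-205) - 4786032) = 4 - 1/(799*(-205) - 4786032) = 4 - 1/(-163795 - 4786032) = 4 - 1/(-4949827) = 4 - 1*(-1/4949827) = 4 + 1/4949827 = 19799309/4949827 ≈ 4.0000)
(-1950581 + (428*Z + P(13)))*(Y - 2014581) = (-1950581 + (428*(-18/101) + 12))*(19799309/4949827 - 2014581) = (-1950581 + (-7704/101 + 12))*(-9971807628178/4949827) = (-1950581 - 6492/101)*(-9971807628178/4949827) = -197015173/101*(-9971807628178/4949827) = 1964597404988208344794/499932527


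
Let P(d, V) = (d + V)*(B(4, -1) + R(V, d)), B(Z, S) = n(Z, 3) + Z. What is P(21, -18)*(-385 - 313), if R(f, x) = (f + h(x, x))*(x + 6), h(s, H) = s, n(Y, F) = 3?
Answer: -184272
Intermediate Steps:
B(Z, S) = 3 + Z
R(f, x) = (6 + x)*(f + x) (R(f, x) = (f + x)*(x + 6) = (f + x)*(6 + x) = (6 + x)*(f + x))
P(d, V) = (V + d)*(7 + d**2 + 6*V + 6*d + V*d) (P(d, V) = (d + V)*((3 + 4) + (d**2 + 6*V + 6*d + V*d)) = (V + d)*(7 + (d**2 + 6*V + 6*d + V*d)) = (V + d)*(7 + d**2 + 6*V + 6*d + V*d))
P(21, -18)*(-385 - 313) = (7*(-18) + 7*21 - 18*(21**2 + 6*(-18) + 6*21 - 18*21) + 21*(21**2 + 6*(-18) + 6*21 - 18*21))*(-385 - 313) = (-126 + 147 - 18*(441 - 108 + 126 - 378) + 21*(441 - 108 + 126 - 378))*(-698) = (-126 + 147 - 18*81 + 21*81)*(-698) = (-126 + 147 - 1458 + 1701)*(-698) = 264*(-698) = -184272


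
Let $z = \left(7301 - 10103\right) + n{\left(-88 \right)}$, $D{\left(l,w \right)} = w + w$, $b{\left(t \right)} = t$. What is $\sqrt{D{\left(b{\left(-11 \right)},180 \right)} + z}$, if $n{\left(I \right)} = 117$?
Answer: $5 i \sqrt{93} \approx 48.218 i$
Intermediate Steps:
$D{\left(l,w \right)} = 2 w$
$z = -2685$ ($z = \left(7301 - 10103\right) + 117 = -2802 + 117 = -2685$)
$\sqrt{D{\left(b{\left(-11 \right)},180 \right)} + z} = \sqrt{2 \cdot 180 - 2685} = \sqrt{360 - 2685} = \sqrt{-2325} = 5 i \sqrt{93}$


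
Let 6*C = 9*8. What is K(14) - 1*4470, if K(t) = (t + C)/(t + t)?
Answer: -62567/14 ≈ -4469.1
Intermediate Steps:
C = 12 (C = (9*8)/6 = (⅙)*72 = 12)
K(t) = (12 + t)/(2*t) (K(t) = (t + 12)/(t + t) = (12 + t)/((2*t)) = (12 + t)*(1/(2*t)) = (12 + t)/(2*t))
K(14) - 1*4470 = (½)*(12 + 14)/14 - 1*4470 = (½)*(1/14)*26 - 4470 = 13/14 - 4470 = -62567/14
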